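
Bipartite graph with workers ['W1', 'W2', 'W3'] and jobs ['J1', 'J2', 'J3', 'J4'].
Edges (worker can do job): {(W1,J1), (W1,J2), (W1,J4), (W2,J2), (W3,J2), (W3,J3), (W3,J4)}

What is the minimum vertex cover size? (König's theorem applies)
Minimum vertex cover size = 3

By König's theorem: in bipartite graphs,
min vertex cover = max matching = 3

Maximum matching has size 3, so minimum vertex cover also has size 3.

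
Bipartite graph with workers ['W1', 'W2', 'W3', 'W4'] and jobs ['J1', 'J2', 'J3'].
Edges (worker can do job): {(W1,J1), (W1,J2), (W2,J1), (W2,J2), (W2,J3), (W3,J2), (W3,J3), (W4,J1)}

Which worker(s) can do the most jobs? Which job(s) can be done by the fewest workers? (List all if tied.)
Most versatile: W2 (3 jobs); Least covered: J3 (2 workers)

Worker degrees (jobs they can do): W1:2, W2:3, W3:2, W4:1
Job degrees (workers who can do it): J1:3, J2:3, J3:2

Maximum worker degree is 3, achieved by: W2
Minimum job degree is 2, achieved by: J3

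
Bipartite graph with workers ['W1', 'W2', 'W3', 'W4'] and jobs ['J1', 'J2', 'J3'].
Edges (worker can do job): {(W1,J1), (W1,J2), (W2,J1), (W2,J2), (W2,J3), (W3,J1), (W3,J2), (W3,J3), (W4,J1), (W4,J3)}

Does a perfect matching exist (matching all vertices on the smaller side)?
Yes, perfect matching exists (size 3)

Perfect matching: {(W1,J1), (W3,J2), (W4,J3)}
All 3 vertices on the smaller side are matched.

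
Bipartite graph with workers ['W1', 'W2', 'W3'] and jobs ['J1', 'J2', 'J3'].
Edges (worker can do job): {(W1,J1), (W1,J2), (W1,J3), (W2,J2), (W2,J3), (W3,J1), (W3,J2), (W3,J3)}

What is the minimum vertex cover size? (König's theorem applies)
Minimum vertex cover size = 3

By König's theorem: in bipartite graphs,
min vertex cover = max matching = 3

Maximum matching has size 3, so minimum vertex cover also has size 3.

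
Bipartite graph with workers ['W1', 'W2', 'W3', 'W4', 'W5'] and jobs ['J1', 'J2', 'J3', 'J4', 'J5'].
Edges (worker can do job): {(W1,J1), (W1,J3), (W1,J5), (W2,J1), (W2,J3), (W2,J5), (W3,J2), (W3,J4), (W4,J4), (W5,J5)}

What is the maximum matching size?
Maximum matching size = 5

Maximum matching: {(W1,J1), (W2,J3), (W3,J2), (W4,J4), (W5,J5)}
Size: 5

This assigns 5 workers to 5 distinct jobs.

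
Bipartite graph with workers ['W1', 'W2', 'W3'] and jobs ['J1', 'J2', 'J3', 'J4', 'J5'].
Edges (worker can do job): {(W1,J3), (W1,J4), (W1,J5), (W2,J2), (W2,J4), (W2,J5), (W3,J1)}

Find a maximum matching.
Matching: {(W1,J4), (W2,J5), (W3,J1)}

Maximum matching (size 3):
  W1 → J4
  W2 → J5
  W3 → J1

Each worker is assigned to at most one job, and each job to at most one worker.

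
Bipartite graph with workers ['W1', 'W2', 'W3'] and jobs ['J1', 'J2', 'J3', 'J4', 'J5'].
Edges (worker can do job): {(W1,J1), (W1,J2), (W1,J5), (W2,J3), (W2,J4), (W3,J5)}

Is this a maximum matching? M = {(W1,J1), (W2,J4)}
No, size 2 is not maximum

Proposed matching has size 2.
Maximum matching size for this graph: 3.

This is NOT maximum - can be improved to size 3.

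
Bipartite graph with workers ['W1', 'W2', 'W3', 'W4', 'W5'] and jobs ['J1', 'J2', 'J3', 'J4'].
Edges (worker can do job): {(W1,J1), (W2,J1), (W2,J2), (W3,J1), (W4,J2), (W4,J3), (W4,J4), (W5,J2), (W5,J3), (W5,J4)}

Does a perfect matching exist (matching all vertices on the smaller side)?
Yes, perfect matching exists (size 4)

Perfect matching: {(W2,J2), (W3,J1), (W4,J4), (W5,J3)}
All 4 vertices on the smaller side are matched.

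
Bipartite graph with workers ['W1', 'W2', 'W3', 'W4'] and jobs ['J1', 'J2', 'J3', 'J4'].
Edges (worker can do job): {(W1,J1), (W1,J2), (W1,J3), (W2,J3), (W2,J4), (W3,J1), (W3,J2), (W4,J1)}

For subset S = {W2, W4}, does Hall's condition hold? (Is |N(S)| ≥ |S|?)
Yes: |N(S)| = 3, |S| = 2

Subset S = {W2, W4}
Neighbors N(S) = {J1, J3, J4}

|N(S)| = 3, |S| = 2
Hall's condition: |N(S)| ≥ |S| is satisfied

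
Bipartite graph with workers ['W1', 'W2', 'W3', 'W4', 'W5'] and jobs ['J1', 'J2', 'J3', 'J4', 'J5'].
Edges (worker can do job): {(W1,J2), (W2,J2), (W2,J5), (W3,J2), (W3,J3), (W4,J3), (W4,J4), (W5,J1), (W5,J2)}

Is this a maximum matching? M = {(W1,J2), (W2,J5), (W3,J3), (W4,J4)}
No, size 4 is not maximum

Proposed matching has size 4.
Maximum matching size for this graph: 5.

This is NOT maximum - can be improved to size 5.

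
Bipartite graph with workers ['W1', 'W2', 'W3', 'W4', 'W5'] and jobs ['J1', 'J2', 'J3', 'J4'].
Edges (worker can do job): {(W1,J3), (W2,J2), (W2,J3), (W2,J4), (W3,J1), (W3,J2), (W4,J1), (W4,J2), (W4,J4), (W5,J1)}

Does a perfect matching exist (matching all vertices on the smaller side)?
Yes, perfect matching exists (size 4)

Perfect matching: {(W1,J3), (W3,J2), (W4,J4), (W5,J1)}
All 4 vertices on the smaller side are matched.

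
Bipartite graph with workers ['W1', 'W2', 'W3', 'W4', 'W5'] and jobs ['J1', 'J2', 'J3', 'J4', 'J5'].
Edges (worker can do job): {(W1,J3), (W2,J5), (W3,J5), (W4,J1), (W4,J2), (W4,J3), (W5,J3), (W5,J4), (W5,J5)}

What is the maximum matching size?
Maximum matching size = 4

Maximum matching: {(W1,J3), (W3,J5), (W4,J1), (W5,J4)}
Size: 4

This assigns 4 workers to 4 distinct jobs.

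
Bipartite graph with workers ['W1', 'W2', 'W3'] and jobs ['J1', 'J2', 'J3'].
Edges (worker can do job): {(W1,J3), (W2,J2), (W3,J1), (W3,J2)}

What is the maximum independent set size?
Maximum independent set = 3

By König's theorem:
- Min vertex cover = Max matching = 3
- Max independent set = Total vertices - Min vertex cover
- Max independent set = 6 - 3 = 3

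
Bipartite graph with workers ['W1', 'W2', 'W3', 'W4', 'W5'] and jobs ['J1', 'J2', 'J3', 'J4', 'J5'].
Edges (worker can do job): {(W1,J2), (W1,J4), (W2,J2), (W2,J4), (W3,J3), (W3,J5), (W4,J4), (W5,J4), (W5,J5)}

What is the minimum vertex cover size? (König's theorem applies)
Minimum vertex cover size = 4

By König's theorem: in bipartite graphs,
min vertex cover = max matching = 4

Maximum matching has size 4, so minimum vertex cover also has size 4.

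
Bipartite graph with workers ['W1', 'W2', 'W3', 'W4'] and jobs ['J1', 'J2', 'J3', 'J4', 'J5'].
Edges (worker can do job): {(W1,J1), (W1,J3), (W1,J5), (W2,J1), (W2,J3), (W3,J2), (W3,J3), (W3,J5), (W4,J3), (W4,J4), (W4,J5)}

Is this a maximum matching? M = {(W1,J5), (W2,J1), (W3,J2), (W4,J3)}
Yes, size 4 is maximum

Proposed matching has size 4.
Maximum matching size for this graph: 4.

This is a maximum matching.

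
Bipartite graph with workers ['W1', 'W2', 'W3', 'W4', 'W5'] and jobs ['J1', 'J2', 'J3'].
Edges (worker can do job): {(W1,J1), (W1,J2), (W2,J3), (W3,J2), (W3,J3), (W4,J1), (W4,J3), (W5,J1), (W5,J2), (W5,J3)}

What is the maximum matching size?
Maximum matching size = 3

Maximum matching: {(W1,J2), (W3,J3), (W5,J1)}
Size: 3

This assigns 3 workers to 3 distinct jobs.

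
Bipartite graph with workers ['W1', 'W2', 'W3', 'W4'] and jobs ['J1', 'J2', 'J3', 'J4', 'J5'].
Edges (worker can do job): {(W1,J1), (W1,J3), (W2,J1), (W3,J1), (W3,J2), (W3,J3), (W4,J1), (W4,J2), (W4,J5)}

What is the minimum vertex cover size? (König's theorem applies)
Minimum vertex cover size = 4

By König's theorem: in bipartite graphs,
min vertex cover = max matching = 4

Maximum matching has size 4, so minimum vertex cover also has size 4.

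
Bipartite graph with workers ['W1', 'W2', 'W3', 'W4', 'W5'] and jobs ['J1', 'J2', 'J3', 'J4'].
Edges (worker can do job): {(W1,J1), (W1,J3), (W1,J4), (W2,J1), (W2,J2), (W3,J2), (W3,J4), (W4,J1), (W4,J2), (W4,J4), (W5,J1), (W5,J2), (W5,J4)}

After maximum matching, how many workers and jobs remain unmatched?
Unmatched: 1 workers, 0 jobs

Maximum matching size: 4
Workers: 5 total, 4 matched, 1 unmatched
Jobs: 4 total, 4 matched, 0 unmatched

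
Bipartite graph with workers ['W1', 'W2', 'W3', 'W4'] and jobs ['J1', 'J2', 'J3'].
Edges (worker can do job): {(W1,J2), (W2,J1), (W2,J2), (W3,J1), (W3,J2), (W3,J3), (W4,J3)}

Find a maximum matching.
Matching: {(W2,J1), (W3,J2), (W4,J3)}

Maximum matching (size 3):
  W2 → J1
  W3 → J2
  W4 → J3

Each worker is assigned to at most one job, and each job to at most one worker.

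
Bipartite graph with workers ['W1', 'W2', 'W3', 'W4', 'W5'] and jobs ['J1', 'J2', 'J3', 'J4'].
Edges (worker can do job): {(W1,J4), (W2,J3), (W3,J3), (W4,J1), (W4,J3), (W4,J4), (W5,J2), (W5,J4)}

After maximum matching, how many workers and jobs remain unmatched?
Unmatched: 1 workers, 0 jobs

Maximum matching size: 4
Workers: 5 total, 4 matched, 1 unmatched
Jobs: 4 total, 4 matched, 0 unmatched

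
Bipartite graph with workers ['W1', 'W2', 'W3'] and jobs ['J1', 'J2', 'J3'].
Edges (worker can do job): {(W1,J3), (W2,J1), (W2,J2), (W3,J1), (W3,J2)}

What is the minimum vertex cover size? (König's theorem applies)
Minimum vertex cover size = 3

By König's theorem: in bipartite graphs,
min vertex cover = max matching = 3

Maximum matching has size 3, so minimum vertex cover also has size 3.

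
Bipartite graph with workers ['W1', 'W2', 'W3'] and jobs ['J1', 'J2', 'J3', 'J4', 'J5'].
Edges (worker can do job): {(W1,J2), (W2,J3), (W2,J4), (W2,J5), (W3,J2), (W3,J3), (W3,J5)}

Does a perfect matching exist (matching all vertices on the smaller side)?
Yes, perfect matching exists (size 3)

Perfect matching: {(W1,J2), (W2,J4), (W3,J3)}
All 3 vertices on the smaller side are matched.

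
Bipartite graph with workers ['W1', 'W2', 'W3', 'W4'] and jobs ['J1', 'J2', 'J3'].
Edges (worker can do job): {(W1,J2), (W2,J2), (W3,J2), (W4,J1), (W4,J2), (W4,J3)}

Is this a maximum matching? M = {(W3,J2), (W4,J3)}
Yes, size 2 is maximum

Proposed matching has size 2.
Maximum matching size for this graph: 2.

This is a maximum matching.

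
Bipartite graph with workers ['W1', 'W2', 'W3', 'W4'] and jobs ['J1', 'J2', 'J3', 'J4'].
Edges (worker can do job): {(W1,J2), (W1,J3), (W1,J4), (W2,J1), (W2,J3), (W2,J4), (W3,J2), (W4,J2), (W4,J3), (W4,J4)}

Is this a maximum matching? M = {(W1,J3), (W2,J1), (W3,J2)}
No, size 3 is not maximum

Proposed matching has size 3.
Maximum matching size for this graph: 4.

This is NOT maximum - can be improved to size 4.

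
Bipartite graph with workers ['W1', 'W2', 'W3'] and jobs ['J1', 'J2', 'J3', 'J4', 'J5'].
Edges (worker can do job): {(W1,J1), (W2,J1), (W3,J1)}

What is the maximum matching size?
Maximum matching size = 1

Maximum matching: {(W3,J1)}
Size: 1

This assigns 1 workers to 1 distinct jobs.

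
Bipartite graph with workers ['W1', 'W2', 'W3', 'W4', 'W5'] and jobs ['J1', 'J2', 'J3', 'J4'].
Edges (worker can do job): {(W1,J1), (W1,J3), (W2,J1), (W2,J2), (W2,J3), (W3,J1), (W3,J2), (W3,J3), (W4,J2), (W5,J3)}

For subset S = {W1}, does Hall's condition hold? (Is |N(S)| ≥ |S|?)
Yes: |N(S)| = 2, |S| = 1

Subset S = {W1}
Neighbors N(S) = {J1, J3}

|N(S)| = 2, |S| = 1
Hall's condition: |N(S)| ≥ |S| is satisfied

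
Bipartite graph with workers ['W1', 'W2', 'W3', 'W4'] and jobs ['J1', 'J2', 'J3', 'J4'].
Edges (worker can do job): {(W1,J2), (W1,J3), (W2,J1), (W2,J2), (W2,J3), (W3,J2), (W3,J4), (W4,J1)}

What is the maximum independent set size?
Maximum independent set = 4

By König's theorem:
- Min vertex cover = Max matching = 4
- Max independent set = Total vertices - Min vertex cover
- Max independent set = 8 - 4 = 4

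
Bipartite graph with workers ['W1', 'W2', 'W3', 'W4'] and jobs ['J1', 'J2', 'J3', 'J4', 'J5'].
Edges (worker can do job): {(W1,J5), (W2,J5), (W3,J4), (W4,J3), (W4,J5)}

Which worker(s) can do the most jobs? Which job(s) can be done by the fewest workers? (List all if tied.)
Most versatile: W4 (2 jobs); Least covered: J1, J2 (0 workers)

Worker degrees (jobs they can do): W1:1, W2:1, W3:1, W4:2
Job degrees (workers who can do it): J1:0, J2:0, J3:1, J4:1, J5:3

Maximum worker degree is 2, achieved by: W4
Minimum job degree is 0, achieved by: J1, J2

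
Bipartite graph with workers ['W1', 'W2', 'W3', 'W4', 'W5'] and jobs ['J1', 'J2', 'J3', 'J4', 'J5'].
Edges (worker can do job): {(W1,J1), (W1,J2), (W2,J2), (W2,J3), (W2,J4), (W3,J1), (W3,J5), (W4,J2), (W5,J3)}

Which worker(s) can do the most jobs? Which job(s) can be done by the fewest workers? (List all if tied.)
Most versatile: W2 (3 jobs); Least covered: J4, J5 (1 workers)

Worker degrees (jobs they can do): W1:2, W2:3, W3:2, W4:1, W5:1
Job degrees (workers who can do it): J1:2, J2:3, J3:2, J4:1, J5:1

Maximum worker degree is 3, achieved by: W2
Minimum job degree is 1, achieved by: J4, J5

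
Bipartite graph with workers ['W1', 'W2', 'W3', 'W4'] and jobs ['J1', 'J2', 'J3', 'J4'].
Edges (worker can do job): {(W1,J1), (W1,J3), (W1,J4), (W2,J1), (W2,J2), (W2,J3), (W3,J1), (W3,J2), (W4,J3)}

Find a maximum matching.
Matching: {(W1,J4), (W2,J2), (W3,J1), (W4,J3)}

Maximum matching (size 4):
  W1 → J4
  W2 → J2
  W3 → J1
  W4 → J3

Each worker is assigned to at most one job, and each job to at most one worker.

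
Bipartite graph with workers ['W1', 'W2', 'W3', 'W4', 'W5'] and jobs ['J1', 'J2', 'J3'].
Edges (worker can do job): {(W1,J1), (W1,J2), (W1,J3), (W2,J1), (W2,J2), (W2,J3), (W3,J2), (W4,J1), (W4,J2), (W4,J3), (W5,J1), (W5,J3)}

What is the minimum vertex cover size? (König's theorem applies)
Minimum vertex cover size = 3

By König's theorem: in bipartite graphs,
min vertex cover = max matching = 3

Maximum matching has size 3, so minimum vertex cover also has size 3.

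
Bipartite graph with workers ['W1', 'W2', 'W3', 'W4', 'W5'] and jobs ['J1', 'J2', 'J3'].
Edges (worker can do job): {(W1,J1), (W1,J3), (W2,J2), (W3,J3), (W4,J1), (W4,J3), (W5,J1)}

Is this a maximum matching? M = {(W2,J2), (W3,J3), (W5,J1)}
Yes, size 3 is maximum

Proposed matching has size 3.
Maximum matching size for this graph: 3.

This is a maximum matching.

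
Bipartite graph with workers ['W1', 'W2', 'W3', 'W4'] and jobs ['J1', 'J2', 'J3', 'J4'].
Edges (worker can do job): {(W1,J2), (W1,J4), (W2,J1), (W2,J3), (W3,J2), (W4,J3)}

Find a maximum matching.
Matching: {(W1,J4), (W2,J1), (W3,J2), (W4,J3)}

Maximum matching (size 4):
  W1 → J4
  W2 → J1
  W3 → J2
  W4 → J3

Each worker is assigned to at most one job, and each job to at most one worker.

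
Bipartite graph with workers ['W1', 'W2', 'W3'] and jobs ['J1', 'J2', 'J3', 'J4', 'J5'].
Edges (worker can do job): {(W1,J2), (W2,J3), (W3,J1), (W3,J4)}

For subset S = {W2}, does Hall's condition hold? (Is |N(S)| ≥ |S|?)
Yes: |N(S)| = 1, |S| = 1

Subset S = {W2}
Neighbors N(S) = {J3}

|N(S)| = 1, |S| = 1
Hall's condition: |N(S)| ≥ |S| is satisfied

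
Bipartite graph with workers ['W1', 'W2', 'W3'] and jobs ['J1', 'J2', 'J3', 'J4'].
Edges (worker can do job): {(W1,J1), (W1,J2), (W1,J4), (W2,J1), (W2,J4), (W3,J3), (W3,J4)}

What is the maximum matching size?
Maximum matching size = 3

Maximum matching: {(W1,J4), (W2,J1), (W3,J3)}
Size: 3

This assigns 3 workers to 3 distinct jobs.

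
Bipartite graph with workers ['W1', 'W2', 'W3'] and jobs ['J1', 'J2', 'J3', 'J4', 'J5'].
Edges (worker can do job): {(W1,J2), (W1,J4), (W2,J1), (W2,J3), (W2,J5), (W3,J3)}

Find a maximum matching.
Matching: {(W1,J2), (W2,J1), (W3,J3)}

Maximum matching (size 3):
  W1 → J2
  W2 → J1
  W3 → J3

Each worker is assigned to at most one job, and each job to at most one worker.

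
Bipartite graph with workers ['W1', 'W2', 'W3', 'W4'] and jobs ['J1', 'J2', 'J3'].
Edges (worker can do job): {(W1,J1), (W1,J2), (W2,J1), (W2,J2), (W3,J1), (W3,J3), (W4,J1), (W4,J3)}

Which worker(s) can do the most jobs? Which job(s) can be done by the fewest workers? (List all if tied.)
Most versatile: W1, W2, W3, W4 (2 jobs); Least covered: J2, J3 (2 workers)

Worker degrees (jobs they can do): W1:2, W2:2, W3:2, W4:2
Job degrees (workers who can do it): J1:4, J2:2, J3:2

Maximum worker degree is 2, achieved by: W1, W2, W3, W4
Minimum job degree is 2, achieved by: J2, J3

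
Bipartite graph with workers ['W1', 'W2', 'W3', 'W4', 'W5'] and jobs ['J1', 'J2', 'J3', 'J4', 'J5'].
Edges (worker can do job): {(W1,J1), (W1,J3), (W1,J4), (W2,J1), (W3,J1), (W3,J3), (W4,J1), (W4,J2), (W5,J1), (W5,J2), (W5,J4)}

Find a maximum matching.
Matching: {(W1,J4), (W3,J3), (W4,J1), (W5,J2)}

Maximum matching (size 4):
  W1 → J4
  W3 → J3
  W4 → J1
  W5 → J2

Each worker is assigned to at most one job, and each job to at most one worker.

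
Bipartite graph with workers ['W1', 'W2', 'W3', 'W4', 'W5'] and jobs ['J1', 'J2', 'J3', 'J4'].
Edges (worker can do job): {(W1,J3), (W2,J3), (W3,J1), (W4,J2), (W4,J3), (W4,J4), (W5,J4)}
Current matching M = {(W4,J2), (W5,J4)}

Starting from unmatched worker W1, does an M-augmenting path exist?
Yes: W1 → J3

An M-augmenting path alternates non-matching / matching edges, starting and ending at unmatched vertices.
Path: W1 → J3
(J3 is unmatched in M, so the path is augmenting.)
Flipping edges along this path would increase |M| from 2 to 3.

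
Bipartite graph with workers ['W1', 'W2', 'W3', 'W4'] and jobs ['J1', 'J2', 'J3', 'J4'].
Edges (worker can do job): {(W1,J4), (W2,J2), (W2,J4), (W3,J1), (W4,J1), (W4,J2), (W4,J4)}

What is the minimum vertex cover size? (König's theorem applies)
Minimum vertex cover size = 3

By König's theorem: in bipartite graphs,
min vertex cover = max matching = 3

Maximum matching has size 3, so minimum vertex cover also has size 3.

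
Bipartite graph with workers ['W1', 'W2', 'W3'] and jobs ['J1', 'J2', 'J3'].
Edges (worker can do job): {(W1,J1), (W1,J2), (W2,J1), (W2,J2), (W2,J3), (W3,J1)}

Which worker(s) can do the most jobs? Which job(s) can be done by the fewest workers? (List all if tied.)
Most versatile: W2 (3 jobs); Least covered: J3 (1 workers)

Worker degrees (jobs they can do): W1:2, W2:3, W3:1
Job degrees (workers who can do it): J1:3, J2:2, J3:1

Maximum worker degree is 3, achieved by: W2
Minimum job degree is 1, achieved by: J3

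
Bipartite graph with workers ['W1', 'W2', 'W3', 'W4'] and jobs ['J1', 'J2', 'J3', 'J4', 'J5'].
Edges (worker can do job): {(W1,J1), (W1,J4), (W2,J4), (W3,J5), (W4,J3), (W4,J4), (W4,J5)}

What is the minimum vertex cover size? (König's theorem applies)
Minimum vertex cover size = 4

By König's theorem: in bipartite graphs,
min vertex cover = max matching = 4

Maximum matching has size 4, so minimum vertex cover also has size 4.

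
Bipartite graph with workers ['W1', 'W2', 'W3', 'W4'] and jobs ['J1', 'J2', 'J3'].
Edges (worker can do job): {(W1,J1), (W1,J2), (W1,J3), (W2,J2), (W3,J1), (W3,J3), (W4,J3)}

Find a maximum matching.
Matching: {(W1,J2), (W3,J1), (W4,J3)}

Maximum matching (size 3):
  W1 → J2
  W3 → J1
  W4 → J3

Each worker is assigned to at most one job, and each job to at most one worker.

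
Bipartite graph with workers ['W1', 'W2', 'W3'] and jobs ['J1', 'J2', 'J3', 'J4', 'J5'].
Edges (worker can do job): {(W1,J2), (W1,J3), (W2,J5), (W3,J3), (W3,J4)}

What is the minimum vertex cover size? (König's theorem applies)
Minimum vertex cover size = 3

By König's theorem: in bipartite graphs,
min vertex cover = max matching = 3

Maximum matching has size 3, so minimum vertex cover also has size 3.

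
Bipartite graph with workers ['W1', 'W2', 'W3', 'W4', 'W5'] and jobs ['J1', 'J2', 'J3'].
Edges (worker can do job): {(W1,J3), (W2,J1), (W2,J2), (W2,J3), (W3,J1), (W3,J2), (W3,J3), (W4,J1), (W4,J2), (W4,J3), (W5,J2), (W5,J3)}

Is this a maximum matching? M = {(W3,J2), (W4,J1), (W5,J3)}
Yes, size 3 is maximum

Proposed matching has size 3.
Maximum matching size for this graph: 3.

This is a maximum matching.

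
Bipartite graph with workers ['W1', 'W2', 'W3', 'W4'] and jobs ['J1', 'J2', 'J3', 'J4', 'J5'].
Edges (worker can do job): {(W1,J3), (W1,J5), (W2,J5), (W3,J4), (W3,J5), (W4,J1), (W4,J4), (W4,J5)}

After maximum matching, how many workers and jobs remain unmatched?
Unmatched: 0 workers, 1 jobs

Maximum matching size: 4
Workers: 4 total, 4 matched, 0 unmatched
Jobs: 5 total, 4 matched, 1 unmatched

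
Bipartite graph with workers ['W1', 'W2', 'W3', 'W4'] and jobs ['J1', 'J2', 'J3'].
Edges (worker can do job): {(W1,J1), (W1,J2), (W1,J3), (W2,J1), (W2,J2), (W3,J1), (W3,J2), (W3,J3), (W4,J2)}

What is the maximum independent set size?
Maximum independent set = 4

By König's theorem:
- Min vertex cover = Max matching = 3
- Max independent set = Total vertices - Min vertex cover
- Max independent set = 7 - 3 = 4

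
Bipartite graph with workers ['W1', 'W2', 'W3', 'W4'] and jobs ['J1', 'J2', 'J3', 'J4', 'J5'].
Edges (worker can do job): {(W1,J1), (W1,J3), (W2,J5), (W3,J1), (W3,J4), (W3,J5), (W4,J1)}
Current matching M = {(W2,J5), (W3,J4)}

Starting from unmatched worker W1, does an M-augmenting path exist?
Yes: W1 → J3

An M-augmenting path alternates non-matching / matching edges, starting and ending at unmatched vertices.
Path: W1 → J3
(J3 is unmatched in M, so the path is augmenting.)
Flipping edges along this path would increase |M| from 2 to 3.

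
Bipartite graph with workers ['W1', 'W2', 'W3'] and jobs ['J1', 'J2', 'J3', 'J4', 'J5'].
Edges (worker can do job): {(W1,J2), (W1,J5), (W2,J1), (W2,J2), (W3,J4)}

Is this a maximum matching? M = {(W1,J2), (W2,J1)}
No, size 2 is not maximum

Proposed matching has size 2.
Maximum matching size for this graph: 3.

This is NOT maximum - can be improved to size 3.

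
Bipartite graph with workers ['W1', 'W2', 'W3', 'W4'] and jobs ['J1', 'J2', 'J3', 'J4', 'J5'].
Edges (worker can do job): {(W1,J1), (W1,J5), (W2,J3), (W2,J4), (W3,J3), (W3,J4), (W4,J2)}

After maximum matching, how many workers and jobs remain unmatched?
Unmatched: 0 workers, 1 jobs

Maximum matching size: 4
Workers: 4 total, 4 matched, 0 unmatched
Jobs: 5 total, 4 matched, 1 unmatched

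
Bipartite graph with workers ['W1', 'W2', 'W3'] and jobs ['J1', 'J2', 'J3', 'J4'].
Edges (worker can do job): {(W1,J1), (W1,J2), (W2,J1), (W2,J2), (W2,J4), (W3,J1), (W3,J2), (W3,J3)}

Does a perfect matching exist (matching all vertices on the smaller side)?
Yes, perfect matching exists (size 3)

Perfect matching: {(W1,J2), (W2,J4), (W3,J1)}
All 3 vertices on the smaller side are matched.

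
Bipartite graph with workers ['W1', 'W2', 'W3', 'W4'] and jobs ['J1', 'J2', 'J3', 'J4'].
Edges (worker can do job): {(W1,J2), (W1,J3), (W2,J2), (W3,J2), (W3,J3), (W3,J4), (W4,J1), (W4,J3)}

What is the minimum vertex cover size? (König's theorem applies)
Minimum vertex cover size = 4

By König's theorem: in bipartite graphs,
min vertex cover = max matching = 4

Maximum matching has size 4, so minimum vertex cover also has size 4.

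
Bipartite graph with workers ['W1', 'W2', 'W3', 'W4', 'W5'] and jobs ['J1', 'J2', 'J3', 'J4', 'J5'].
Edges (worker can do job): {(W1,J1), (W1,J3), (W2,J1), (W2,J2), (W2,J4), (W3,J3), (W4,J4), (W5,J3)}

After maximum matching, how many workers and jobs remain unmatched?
Unmatched: 1 workers, 1 jobs

Maximum matching size: 4
Workers: 5 total, 4 matched, 1 unmatched
Jobs: 5 total, 4 matched, 1 unmatched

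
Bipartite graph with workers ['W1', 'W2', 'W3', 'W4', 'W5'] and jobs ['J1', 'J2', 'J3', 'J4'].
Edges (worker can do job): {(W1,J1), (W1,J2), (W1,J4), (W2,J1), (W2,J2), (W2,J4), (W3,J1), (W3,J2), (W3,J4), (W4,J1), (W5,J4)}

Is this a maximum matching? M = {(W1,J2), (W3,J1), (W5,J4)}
Yes, size 3 is maximum

Proposed matching has size 3.
Maximum matching size for this graph: 3.

This is a maximum matching.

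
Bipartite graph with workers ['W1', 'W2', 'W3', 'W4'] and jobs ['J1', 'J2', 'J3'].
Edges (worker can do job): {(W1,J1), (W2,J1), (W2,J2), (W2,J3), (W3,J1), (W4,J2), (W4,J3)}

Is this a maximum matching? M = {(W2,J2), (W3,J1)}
No, size 2 is not maximum

Proposed matching has size 2.
Maximum matching size for this graph: 3.

This is NOT maximum - can be improved to size 3.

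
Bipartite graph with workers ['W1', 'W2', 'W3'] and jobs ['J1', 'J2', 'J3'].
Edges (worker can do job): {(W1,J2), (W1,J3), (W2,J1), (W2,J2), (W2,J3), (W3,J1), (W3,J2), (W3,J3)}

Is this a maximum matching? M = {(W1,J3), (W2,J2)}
No, size 2 is not maximum

Proposed matching has size 2.
Maximum matching size for this graph: 3.

This is NOT maximum - can be improved to size 3.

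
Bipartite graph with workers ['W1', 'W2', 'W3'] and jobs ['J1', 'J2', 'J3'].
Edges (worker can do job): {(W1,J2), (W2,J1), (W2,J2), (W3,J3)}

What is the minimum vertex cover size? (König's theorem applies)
Minimum vertex cover size = 3

By König's theorem: in bipartite graphs,
min vertex cover = max matching = 3

Maximum matching has size 3, so minimum vertex cover also has size 3.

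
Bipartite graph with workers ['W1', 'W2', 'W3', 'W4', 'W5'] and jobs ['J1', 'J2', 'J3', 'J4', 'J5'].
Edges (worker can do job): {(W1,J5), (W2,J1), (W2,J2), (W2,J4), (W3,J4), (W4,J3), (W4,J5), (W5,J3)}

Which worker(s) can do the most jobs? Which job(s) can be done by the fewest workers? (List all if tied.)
Most versatile: W2 (3 jobs); Least covered: J1, J2 (1 workers)

Worker degrees (jobs they can do): W1:1, W2:3, W3:1, W4:2, W5:1
Job degrees (workers who can do it): J1:1, J2:1, J3:2, J4:2, J5:2

Maximum worker degree is 3, achieved by: W2
Minimum job degree is 1, achieved by: J1, J2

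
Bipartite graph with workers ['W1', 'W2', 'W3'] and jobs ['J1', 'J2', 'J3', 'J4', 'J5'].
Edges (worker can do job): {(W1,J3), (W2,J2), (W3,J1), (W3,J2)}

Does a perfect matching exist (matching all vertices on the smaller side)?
Yes, perfect matching exists (size 3)

Perfect matching: {(W1,J3), (W2,J2), (W3,J1)}
All 3 vertices on the smaller side are matched.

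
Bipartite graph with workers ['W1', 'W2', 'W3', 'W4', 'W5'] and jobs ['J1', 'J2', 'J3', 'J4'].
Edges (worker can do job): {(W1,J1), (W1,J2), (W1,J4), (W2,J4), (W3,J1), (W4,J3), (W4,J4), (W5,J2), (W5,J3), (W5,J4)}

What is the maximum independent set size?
Maximum independent set = 5

By König's theorem:
- Min vertex cover = Max matching = 4
- Max independent set = Total vertices - Min vertex cover
- Max independent set = 9 - 4 = 5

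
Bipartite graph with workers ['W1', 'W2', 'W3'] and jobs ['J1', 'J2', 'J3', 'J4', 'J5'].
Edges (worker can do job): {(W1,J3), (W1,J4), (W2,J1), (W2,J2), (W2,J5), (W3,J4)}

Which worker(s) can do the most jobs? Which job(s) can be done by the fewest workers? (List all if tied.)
Most versatile: W2 (3 jobs); Least covered: J1, J2, J3, J5 (1 workers)

Worker degrees (jobs they can do): W1:2, W2:3, W3:1
Job degrees (workers who can do it): J1:1, J2:1, J3:1, J4:2, J5:1

Maximum worker degree is 3, achieved by: W2
Minimum job degree is 1, achieved by: J1, J2, J3, J5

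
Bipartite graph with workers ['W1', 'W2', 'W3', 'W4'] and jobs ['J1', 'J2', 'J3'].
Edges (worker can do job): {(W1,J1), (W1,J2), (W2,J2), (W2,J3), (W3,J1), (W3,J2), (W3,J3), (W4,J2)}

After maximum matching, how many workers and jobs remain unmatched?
Unmatched: 1 workers, 0 jobs

Maximum matching size: 3
Workers: 4 total, 3 matched, 1 unmatched
Jobs: 3 total, 3 matched, 0 unmatched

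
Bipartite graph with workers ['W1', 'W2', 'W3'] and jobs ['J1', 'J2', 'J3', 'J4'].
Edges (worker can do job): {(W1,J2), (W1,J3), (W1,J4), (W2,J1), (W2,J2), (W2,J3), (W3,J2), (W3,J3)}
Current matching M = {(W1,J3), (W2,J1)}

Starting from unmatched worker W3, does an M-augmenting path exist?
Yes: W3 → J2

An M-augmenting path alternates non-matching / matching edges, starting and ending at unmatched vertices.
Path: W3 → J2
(J2 is unmatched in M, so the path is augmenting.)
Flipping edges along this path would increase |M| from 2 to 3.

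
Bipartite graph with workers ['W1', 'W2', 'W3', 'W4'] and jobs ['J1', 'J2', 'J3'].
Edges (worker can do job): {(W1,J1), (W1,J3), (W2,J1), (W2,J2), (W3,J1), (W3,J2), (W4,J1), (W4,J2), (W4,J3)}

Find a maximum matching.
Matching: {(W2,J2), (W3,J1), (W4,J3)}

Maximum matching (size 3):
  W2 → J2
  W3 → J1
  W4 → J3

Each worker is assigned to at most one job, and each job to at most one worker.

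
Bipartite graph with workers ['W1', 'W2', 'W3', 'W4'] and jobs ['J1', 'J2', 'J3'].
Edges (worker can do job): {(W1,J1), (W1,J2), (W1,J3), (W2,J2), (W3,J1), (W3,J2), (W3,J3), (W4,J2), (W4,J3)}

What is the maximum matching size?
Maximum matching size = 3

Maximum matching: {(W1,J2), (W3,J1), (W4,J3)}
Size: 3

This assigns 3 workers to 3 distinct jobs.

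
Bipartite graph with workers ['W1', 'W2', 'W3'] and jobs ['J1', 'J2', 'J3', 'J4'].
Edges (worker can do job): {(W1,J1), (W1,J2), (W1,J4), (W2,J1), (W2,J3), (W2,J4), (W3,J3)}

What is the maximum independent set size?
Maximum independent set = 4

By König's theorem:
- Min vertex cover = Max matching = 3
- Max independent set = Total vertices - Min vertex cover
- Max independent set = 7 - 3 = 4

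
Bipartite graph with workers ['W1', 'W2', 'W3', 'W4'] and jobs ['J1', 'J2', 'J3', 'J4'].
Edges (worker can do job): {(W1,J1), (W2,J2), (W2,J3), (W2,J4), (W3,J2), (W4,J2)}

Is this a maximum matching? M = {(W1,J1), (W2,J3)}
No, size 2 is not maximum

Proposed matching has size 2.
Maximum matching size for this graph: 3.

This is NOT maximum - can be improved to size 3.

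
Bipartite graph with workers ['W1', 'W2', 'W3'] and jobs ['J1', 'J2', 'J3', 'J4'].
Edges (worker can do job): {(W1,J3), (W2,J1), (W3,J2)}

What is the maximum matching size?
Maximum matching size = 3

Maximum matching: {(W1,J3), (W2,J1), (W3,J2)}
Size: 3

This assigns 3 workers to 3 distinct jobs.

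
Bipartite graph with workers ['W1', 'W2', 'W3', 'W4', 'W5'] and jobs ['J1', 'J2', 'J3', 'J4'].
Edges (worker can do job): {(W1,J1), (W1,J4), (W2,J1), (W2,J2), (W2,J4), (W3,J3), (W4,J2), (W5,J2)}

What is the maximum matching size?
Maximum matching size = 4

Maximum matching: {(W1,J4), (W2,J1), (W3,J3), (W5,J2)}
Size: 4

This assigns 4 workers to 4 distinct jobs.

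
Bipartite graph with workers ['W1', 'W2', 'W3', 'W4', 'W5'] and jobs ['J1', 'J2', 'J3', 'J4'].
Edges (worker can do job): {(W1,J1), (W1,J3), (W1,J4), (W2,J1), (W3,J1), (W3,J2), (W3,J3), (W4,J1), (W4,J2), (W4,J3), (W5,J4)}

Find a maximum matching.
Matching: {(W1,J3), (W3,J2), (W4,J1), (W5,J4)}

Maximum matching (size 4):
  W1 → J3
  W3 → J2
  W4 → J1
  W5 → J4

Each worker is assigned to at most one job, and each job to at most one worker.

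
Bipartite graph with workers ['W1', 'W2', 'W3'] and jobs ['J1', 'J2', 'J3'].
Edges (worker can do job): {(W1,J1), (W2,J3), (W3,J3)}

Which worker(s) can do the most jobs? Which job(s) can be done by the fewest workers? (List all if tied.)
Most versatile: W1, W2, W3 (1 jobs); Least covered: J2 (0 workers)

Worker degrees (jobs they can do): W1:1, W2:1, W3:1
Job degrees (workers who can do it): J1:1, J2:0, J3:2

Maximum worker degree is 1, achieved by: W1, W2, W3
Minimum job degree is 0, achieved by: J2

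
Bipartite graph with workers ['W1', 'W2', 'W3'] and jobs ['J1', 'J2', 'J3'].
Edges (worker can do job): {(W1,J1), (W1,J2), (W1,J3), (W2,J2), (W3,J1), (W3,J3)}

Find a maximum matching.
Matching: {(W1,J3), (W2,J2), (W3,J1)}

Maximum matching (size 3):
  W1 → J3
  W2 → J2
  W3 → J1

Each worker is assigned to at most one job, and each job to at most one worker.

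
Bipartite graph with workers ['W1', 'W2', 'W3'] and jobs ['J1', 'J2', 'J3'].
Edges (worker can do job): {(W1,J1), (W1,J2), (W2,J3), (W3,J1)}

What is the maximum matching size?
Maximum matching size = 3

Maximum matching: {(W1,J2), (W2,J3), (W3,J1)}
Size: 3

This assigns 3 workers to 3 distinct jobs.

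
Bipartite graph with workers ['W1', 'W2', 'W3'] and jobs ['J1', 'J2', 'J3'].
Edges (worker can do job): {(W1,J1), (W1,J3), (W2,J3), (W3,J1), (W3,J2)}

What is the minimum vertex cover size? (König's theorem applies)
Minimum vertex cover size = 3

By König's theorem: in bipartite graphs,
min vertex cover = max matching = 3

Maximum matching has size 3, so minimum vertex cover also has size 3.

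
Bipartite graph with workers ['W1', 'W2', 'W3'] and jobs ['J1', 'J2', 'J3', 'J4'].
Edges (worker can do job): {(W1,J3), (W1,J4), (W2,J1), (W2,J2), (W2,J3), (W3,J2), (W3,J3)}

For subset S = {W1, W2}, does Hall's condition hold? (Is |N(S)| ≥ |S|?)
Yes: |N(S)| = 4, |S| = 2

Subset S = {W1, W2}
Neighbors N(S) = {J1, J2, J3, J4}

|N(S)| = 4, |S| = 2
Hall's condition: |N(S)| ≥ |S| is satisfied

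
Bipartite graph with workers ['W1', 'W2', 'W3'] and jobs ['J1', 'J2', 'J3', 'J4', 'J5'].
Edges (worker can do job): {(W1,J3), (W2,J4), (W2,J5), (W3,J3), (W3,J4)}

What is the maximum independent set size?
Maximum independent set = 5

By König's theorem:
- Min vertex cover = Max matching = 3
- Max independent set = Total vertices - Min vertex cover
- Max independent set = 8 - 3 = 5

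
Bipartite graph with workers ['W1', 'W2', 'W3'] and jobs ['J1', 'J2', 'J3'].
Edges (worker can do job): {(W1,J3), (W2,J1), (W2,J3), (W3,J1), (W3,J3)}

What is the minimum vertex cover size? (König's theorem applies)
Minimum vertex cover size = 2

By König's theorem: in bipartite graphs,
min vertex cover = max matching = 2

Maximum matching has size 2, so minimum vertex cover also has size 2.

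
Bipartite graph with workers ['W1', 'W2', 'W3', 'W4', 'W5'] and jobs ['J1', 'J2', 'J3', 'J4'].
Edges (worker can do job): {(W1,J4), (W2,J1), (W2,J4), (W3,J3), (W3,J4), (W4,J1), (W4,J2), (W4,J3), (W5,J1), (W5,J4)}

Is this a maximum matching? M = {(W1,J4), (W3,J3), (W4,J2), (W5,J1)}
Yes, size 4 is maximum

Proposed matching has size 4.
Maximum matching size for this graph: 4.

This is a maximum matching.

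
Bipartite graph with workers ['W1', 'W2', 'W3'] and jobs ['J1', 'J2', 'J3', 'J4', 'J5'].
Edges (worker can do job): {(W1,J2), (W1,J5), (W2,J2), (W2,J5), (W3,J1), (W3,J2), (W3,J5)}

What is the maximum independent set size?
Maximum independent set = 5

By König's theorem:
- Min vertex cover = Max matching = 3
- Max independent set = Total vertices - Min vertex cover
- Max independent set = 8 - 3 = 5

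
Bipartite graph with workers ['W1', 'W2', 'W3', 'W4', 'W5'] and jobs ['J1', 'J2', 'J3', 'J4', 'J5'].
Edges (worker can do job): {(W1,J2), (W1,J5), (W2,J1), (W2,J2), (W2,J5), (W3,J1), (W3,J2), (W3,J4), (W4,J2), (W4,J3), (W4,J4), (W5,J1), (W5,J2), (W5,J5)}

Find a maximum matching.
Matching: {(W1,J5), (W2,J1), (W3,J4), (W4,J3), (W5,J2)}

Maximum matching (size 5):
  W1 → J5
  W2 → J1
  W3 → J4
  W4 → J3
  W5 → J2

Each worker is assigned to at most one job, and each job to at most one worker.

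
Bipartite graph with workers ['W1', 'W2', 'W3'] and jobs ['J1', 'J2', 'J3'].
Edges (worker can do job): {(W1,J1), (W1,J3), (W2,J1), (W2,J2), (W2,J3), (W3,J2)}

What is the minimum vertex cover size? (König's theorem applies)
Minimum vertex cover size = 3

By König's theorem: in bipartite graphs,
min vertex cover = max matching = 3

Maximum matching has size 3, so minimum vertex cover also has size 3.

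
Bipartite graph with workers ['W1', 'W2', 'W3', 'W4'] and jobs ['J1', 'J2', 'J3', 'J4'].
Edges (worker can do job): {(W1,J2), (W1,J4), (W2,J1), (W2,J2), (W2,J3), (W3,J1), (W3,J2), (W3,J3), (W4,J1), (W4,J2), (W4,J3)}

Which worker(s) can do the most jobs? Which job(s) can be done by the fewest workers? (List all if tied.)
Most versatile: W2, W3, W4 (3 jobs); Least covered: J4 (1 workers)

Worker degrees (jobs they can do): W1:2, W2:3, W3:3, W4:3
Job degrees (workers who can do it): J1:3, J2:4, J3:3, J4:1

Maximum worker degree is 3, achieved by: W2, W3, W4
Minimum job degree is 1, achieved by: J4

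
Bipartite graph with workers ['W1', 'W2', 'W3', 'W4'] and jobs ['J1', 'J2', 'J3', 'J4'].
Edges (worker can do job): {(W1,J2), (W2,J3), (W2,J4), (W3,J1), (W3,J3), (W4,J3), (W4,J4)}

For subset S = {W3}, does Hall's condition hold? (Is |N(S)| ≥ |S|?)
Yes: |N(S)| = 2, |S| = 1

Subset S = {W3}
Neighbors N(S) = {J1, J3}

|N(S)| = 2, |S| = 1
Hall's condition: |N(S)| ≥ |S| is satisfied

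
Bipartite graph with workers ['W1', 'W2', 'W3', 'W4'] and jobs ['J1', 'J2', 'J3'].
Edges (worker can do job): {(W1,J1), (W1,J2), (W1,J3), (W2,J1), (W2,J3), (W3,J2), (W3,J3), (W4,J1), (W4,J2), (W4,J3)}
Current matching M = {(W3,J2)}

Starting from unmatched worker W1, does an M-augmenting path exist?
Yes: W1 → J2 → W3 → J3

An M-augmenting path alternates non-matching / matching edges, starting and ending at unmatched vertices.
Path: W1 → J2 → W3 → J3
(J3 is unmatched in M, so the path is augmenting.)
Flipping edges along this path would increase |M| from 1 to 2.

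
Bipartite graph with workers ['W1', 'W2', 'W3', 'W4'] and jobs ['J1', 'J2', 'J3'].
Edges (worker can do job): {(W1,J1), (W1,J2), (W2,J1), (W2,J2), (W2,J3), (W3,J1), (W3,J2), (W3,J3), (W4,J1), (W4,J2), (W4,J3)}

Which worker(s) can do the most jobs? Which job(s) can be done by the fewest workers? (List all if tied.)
Most versatile: W2, W3, W4 (3 jobs); Least covered: J3 (3 workers)

Worker degrees (jobs they can do): W1:2, W2:3, W3:3, W4:3
Job degrees (workers who can do it): J1:4, J2:4, J3:3

Maximum worker degree is 3, achieved by: W2, W3, W4
Minimum job degree is 3, achieved by: J3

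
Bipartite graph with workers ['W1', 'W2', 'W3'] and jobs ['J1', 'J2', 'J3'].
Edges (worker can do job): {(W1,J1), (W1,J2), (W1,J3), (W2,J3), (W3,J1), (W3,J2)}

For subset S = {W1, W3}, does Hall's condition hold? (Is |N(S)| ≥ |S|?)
Yes: |N(S)| = 3, |S| = 2

Subset S = {W1, W3}
Neighbors N(S) = {J1, J2, J3}

|N(S)| = 3, |S| = 2
Hall's condition: |N(S)| ≥ |S| is satisfied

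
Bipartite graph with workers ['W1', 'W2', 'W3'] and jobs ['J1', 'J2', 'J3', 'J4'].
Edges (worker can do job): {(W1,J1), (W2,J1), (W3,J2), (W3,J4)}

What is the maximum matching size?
Maximum matching size = 2

Maximum matching: {(W1,J1), (W3,J4)}
Size: 2

This assigns 2 workers to 2 distinct jobs.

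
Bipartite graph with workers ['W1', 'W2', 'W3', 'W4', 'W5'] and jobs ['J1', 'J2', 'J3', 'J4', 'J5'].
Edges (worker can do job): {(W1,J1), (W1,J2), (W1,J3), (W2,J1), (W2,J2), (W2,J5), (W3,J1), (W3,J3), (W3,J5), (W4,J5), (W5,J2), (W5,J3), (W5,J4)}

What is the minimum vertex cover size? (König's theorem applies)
Minimum vertex cover size = 5

By König's theorem: in bipartite graphs,
min vertex cover = max matching = 5

Maximum matching has size 5, so minimum vertex cover also has size 5.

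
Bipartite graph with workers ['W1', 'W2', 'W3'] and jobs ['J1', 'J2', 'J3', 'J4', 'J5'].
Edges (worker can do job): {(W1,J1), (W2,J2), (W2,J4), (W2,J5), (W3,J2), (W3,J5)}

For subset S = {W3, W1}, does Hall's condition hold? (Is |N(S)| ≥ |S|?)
Yes: |N(S)| = 3, |S| = 2

Subset S = {W3, W1}
Neighbors N(S) = {J1, J2, J5}

|N(S)| = 3, |S| = 2
Hall's condition: |N(S)| ≥ |S| is satisfied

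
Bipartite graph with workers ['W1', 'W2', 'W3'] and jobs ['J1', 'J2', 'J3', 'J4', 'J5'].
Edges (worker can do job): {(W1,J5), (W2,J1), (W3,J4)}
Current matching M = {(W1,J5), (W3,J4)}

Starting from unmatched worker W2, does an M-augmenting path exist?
Yes: W2 → J1

An M-augmenting path alternates non-matching / matching edges, starting and ending at unmatched vertices.
Path: W2 → J1
(J1 is unmatched in M, so the path is augmenting.)
Flipping edges along this path would increase |M| from 2 to 3.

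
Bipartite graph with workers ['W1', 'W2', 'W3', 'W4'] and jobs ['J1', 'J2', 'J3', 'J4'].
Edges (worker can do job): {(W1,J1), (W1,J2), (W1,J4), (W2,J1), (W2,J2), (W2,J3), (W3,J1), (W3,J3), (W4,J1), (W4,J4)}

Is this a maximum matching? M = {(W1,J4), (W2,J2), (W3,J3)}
No, size 3 is not maximum

Proposed matching has size 3.
Maximum matching size for this graph: 4.

This is NOT maximum - can be improved to size 4.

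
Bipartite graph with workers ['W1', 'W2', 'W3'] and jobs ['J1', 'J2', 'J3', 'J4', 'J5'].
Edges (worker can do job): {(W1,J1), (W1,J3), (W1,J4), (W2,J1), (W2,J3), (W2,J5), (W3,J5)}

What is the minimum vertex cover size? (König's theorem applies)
Minimum vertex cover size = 3

By König's theorem: in bipartite graphs,
min vertex cover = max matching = 3

Maximum matching has size 3, so minimum vertex cover also has size 3.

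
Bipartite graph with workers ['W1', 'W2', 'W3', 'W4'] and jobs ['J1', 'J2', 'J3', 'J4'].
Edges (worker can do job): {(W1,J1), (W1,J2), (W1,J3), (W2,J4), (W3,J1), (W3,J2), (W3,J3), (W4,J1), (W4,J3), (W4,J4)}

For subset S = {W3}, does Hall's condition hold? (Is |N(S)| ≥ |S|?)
Yes: |N(S)| = 3, |S| = 1

Subset S = {W3}
Neighbors N(S) = {J1, J2, J3}

|N(S)| = 3, |S| = 1
Hall's condition: |N(S)| ≥ |S| is satisfied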